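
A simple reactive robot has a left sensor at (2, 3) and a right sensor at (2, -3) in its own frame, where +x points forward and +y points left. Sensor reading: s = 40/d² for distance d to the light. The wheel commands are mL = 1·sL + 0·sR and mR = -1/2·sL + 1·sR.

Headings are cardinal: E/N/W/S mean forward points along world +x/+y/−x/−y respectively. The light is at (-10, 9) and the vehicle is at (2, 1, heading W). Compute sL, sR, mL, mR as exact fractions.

40/221 8/25 40/221 1268/5525

left sensor world pos  = (0, -2); dL² = 221
right sensor world pos = (0, 4); dR² = 125
sL = 40/221 = 40/221
sR = 40/125 = 8/25
mL = 1·sL + 0·sR = 40/221
mR = -1/2·sL + 1·sR = 1268/5525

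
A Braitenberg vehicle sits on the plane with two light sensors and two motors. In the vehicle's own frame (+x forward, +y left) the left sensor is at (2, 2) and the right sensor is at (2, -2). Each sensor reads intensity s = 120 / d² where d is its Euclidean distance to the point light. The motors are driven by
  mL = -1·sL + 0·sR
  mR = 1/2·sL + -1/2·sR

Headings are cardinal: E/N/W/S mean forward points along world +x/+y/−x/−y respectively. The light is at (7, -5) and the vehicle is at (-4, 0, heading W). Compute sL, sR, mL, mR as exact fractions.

60/89 60/109 -60/89 600/9701

left sensor world pos  = (-6, -2); dL² = 178
right sensor world pos = (-6, 2); dR² = 218
sL = 120/178 = 60/89
sR = 120/218 = 60/109
mL = -1·sL + 0·sR = -60/89
mR = 1/2·sL + -1/2·sR = 600/9701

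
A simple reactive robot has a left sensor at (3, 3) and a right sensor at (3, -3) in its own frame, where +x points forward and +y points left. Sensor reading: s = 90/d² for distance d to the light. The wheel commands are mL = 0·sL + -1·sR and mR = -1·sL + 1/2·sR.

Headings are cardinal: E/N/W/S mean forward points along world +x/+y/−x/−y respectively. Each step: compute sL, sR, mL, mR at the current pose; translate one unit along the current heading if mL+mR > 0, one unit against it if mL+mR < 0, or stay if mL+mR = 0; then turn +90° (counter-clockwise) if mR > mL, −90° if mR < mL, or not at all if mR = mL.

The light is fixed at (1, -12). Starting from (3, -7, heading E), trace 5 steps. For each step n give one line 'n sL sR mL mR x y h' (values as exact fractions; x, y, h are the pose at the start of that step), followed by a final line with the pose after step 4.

n=0: pose=(3,-7,E); sL=90/89, sR=90/29; mL=-90/29, mR=1395/2581; mL+mR=-6615/2581 → advance -1; mR−mL=9405/2581 → turn +1·90°
n=1: pose=(2,-7,N); sL=45/34, sR=9/8; mL=-9/8, mR=-207/272; mL+mR=-513/272 → advance -1; mR−mL=99/272 → turn +1·90°
n=2: pose=(2,-8,W); sL=18, sR=90/53; mL=-90/53, mR=-909/53; mL+mR=-999/53 → advance -1; mR−mL=-819/53 → turn -1·90°
n=3: pose=(3,-8,N); sL=9/5, sR=45/37; mL=-45/37, mR=-441/370; mL+mR=-891/370 → advance -1; mR−mL=9/370 → turn +1·90°
n=4: pose=(3,-9,W); sL=90, sR=90/37; mL=-90/37, mR=-3285/37; mL+mR=-3375/37 → advance -1; mR−mL=-3195/37 → turn -1·90°

0 90/89 90/29 -90/29 1395/2581 3 -7 E
1 45/34 9/8 -9/8 -207/272 2 -7 N
2 18 90/53 -90/53 -909/53 2 -8 W
3 9/5 45/37 -45/37 -441/370 3 -8 N
4 90 90/37 -90/37 -3285/37 3 -9 W
final 4 -9 N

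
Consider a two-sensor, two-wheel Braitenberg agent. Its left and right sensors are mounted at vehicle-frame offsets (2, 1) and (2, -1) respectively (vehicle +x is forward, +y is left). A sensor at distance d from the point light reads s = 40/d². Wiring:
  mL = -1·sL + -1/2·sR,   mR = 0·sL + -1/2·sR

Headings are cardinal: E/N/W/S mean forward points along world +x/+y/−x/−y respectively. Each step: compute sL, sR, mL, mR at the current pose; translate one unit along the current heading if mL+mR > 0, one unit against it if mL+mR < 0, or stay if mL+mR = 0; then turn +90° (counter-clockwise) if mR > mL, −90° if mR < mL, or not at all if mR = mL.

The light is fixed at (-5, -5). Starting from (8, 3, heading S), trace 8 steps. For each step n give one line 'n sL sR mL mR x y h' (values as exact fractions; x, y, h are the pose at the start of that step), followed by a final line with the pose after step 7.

0 5/29 2/9 -74/261 -1/9 8 3 S
1 8/65 40/289 -3612/18785 -20/289 8 4 E
2 20/121 4/29 -822/3509 -2/29 7 4 N
3 40/149 40/181 -10220/26969 -20/181 7 3 W
4 5/29 2/9 -74/261 -1/9 8 3 S
5 8/65 40/289 -3612/18785 -20/289 8 4 E
6 20/121 4/29 -822/3509 -2/29 7 4 N
7 40/149 40/181 -10220/26969 -20/181 7 3 W
final 8 3 S

n=0: pose=(8,3,S); sL=5/29, sR=2/9; mL=-74/261, mR=-1/9; mL+mR=-103/261 → advance -1; mR−mL=5/29 → turn +1·90°
n=1: pose=(8,4,E); sL=8/65, sR=40/289; mL=-3612/18785, mR=-20/289; mL+mR=-4912/18785 → advance -1; mR−mL=8/65 → turn +1·90°
n=2: pose=(7,4,N); sL=20/121, sR=4/29; mL=-822/3509, mR=-2/29; mL+mR=-1064/3509 → advance -1; mR−mL=20/121 → turn +1·90°
n=3: pose=(7,3,W); sL=40/149, sR=40/181; mL=-10220/26969, mR=-20/181; mL+mR=-13200/26969 → advance -1; mR−mL=40/149 → turn +1·90°
n=4: pose=(8,3,S); sL=5/29, sR=2/9; mL=-74/261, mR=-1/9; mL+mR=-103/261 → advance -1; mR−mL=5/29 → turn +1·90°
n=5: pose=(8,4,E); sL=8/65, sR=40/289; mL=-3612/18785, mR=-20/289; mL+mR=-4912/18785 → advance -1; mR−mL=8/65 → turn +1·90°
n=6: pose=(7,4,N); sL=20/121, sR=4/29; mL=-822/3509, mR=-2/29; mL+mR=-1064/3509 → advance -1; mR−mL=20/121 → turn +1·90°
n=7: pose=(7,3,W); sL=40/149, sR=40/181; mL=-10220/26969, mR=-20/181; mL+mR=-13200/26969 → advance -1; mR−mL=40/149 → turn +1·90°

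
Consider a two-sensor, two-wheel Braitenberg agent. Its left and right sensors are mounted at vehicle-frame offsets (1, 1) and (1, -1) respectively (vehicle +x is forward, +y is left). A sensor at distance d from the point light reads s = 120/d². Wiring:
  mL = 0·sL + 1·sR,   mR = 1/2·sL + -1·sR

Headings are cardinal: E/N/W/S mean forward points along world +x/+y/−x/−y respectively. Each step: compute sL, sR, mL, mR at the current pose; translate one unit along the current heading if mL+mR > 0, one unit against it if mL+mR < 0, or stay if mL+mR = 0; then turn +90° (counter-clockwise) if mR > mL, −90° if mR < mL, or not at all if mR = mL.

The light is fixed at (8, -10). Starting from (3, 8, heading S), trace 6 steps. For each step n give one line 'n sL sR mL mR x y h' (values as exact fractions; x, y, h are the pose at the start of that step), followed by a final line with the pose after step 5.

n=0: pose=(3,8,S); sL=24/61, sR=24/65; mL=24/65, mR=-684/3965; mL+mR=12/61 → advance +1; mR−mL=-2148/3965 → turn -1·90°
n=1: pose=(3,7,W); sL=30/73, sR=1/3; mL=1/3, mR=-28/219; mL+mR=15/73 → advance +1; mR−mL=-101/219 → turn -1·90°
n=2: pose=(2,7,N); sL=120/373, sR=120/349; mL=120/349, mR=-23820/130177; mL+mR=60/373 → advance +1; mR−mL=-68580/130177 → turn -1·90°
n=3: pose=(2,8,E); sL=60/193, sR=60/157; mL=60/157, mR=-6870/30301; mL+mR=30/193 → advance +1; mR−mL=-18450/30301 → turn -1·90°
n=4: pose=(3,8,S); sL=24/61, sR=24/65; mL=24/65, mR=-684/3965; mL+mR=12/61 → advance +1; mR−mL=-2148/3965 → turn -1·90°
n=5: pose=(3,7,W); sL=30/73, sR=1/3; mL=1/3, mR=-28/219; mL+mR=15/73 → advance +1; mR−mL=-101/219 → turn -1·90°

0 24/61 24/65 24/65 -684/3965 3 8 S
1 30/73 1/3 1/3 -28/219 3 7 W
2 120/373 120/349 120/349 -23820/130177 2 7 N
3 60/193 60/157 60/157 -6870/30301 2 8 E
4 24/61 24/65 24/65 -684/3965 3 8 S
5 30/73 1/3 1/3 -28/219 3 7 W
final 2 7 N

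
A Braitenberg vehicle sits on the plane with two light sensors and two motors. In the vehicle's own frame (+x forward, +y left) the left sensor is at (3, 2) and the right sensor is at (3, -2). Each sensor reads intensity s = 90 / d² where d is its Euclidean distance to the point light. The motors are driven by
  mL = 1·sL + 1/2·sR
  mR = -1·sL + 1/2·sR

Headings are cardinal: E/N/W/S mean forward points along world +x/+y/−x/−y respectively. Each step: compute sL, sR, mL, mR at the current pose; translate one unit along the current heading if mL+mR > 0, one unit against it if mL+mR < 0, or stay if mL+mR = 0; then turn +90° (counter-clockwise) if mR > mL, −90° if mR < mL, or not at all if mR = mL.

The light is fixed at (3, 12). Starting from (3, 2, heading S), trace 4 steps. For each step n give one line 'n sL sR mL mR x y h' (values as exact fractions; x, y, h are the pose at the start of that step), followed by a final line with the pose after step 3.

n=0: pose=(3,2,S); sL=90/173, sR=90/173; mL=135/173, mR=-45/173; mL+mR=90/173 → advance +1; mR−mL=-180/173 → turn -1·90°
n=1: pose=(3,1,W); sL=45/89, sR=1; mL=179/178, mR=-1/178; mL+mR=1 → advance +1; mR−mL=-90/89 → turn -1·90°
n=2: pose=(2,1,N); sL=90/73, sR=18/13; mL=1827/949, mR=-513/949; mL+mR=18/13 → advance +1; mR−mL=-180/73 → turn -1·90°
n=3: pose=(2,2,E); sL=45/34, sR=45/74; mL=4095/2516, mR=-2565/2516; mL+mR=45/74 → advance +1; mR−mL=-45/17 → turn -1·90°

0 90/173 90/173 135/173 -45/173 3 2 S
1 45/89 1 179/178 -1/178 3 1 W
2 90/73 18/13 1827/949 -513/949 2 1 N
3 45/34 45/74 4095/2516 -2565/2516 2 2 E
final 3 2 S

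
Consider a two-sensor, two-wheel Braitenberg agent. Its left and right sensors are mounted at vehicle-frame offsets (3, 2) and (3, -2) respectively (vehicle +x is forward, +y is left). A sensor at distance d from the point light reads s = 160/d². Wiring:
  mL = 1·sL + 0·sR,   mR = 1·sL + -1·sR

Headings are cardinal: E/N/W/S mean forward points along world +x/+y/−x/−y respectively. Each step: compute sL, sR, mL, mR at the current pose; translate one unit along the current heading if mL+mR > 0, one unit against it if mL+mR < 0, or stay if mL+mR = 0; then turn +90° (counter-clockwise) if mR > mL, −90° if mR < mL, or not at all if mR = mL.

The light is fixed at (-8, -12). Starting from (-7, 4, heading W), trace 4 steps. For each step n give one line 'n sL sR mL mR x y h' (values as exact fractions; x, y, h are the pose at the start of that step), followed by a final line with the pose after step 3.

n=0: pose=(-7,4,W); sL=4/5, sR=20/41; mL=4/5, mR=64/205; mL+mR=228/205 → advance +1; mR−mL=-20/41 → turn -1·90°
n=1: pose=(-8,4,N); sL=32/73, sR=32/73; mL=32/73, mR=0; mL+mR=32/73 → advance +1; mR−mL=-32/73 → turn -1·90°
n=2: pose=(-8,5,E); sL=16/37, sR=80/117; mL=16/37, mR=-1088/4329; mL+mR=784/4329 → advance +1; mR−mL=-80/117 → turn -1·90°
n=3: pose=(-7,5,S); sL=32/41, sR=160/197; mL=32/41, mR=-256/8077; mL+mR=6048/8077 → advance +1; mR−mL=-160/197 → turn -1·90°

0 4/5 20/41 4/5 64/205 -7 4 W
1 32/73 32/73 32/73 0 -8 4 N
2 16/37 80/117 16/37 -1088/4329 -8 5 E
3 32/41 160/197 32/41 -256/8077 -7 5 S
final -7 4 W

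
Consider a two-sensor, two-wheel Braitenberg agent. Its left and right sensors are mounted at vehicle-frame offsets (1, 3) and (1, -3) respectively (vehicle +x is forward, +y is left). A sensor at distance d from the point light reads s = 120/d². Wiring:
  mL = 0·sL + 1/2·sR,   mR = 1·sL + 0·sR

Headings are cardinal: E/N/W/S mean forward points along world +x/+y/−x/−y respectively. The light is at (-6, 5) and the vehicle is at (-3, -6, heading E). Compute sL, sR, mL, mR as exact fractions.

left sensor world pos  = (-2, -3); dL² = 80
right sensor world pos = (-2, -9); dR² = 212
sL = 120/80 = 3/2
sR = 120/212 = 30/53
mL = 0·sL + 1/2·sR = 15/53
mR = 1·sL + 0·sR = 3/2

3/2 30/53 15/53 3/2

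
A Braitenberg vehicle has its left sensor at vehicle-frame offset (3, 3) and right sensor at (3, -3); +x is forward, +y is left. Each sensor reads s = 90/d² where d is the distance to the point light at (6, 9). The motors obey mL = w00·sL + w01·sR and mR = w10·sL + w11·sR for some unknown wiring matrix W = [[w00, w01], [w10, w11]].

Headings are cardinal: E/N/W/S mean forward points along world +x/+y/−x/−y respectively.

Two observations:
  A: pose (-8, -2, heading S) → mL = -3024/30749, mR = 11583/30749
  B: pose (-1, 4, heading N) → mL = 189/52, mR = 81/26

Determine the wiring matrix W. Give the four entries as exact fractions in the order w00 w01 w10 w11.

obs A: pose=(-8,-2,S) → sL=90/317, sR=18/97, mL=-3024/30749, mR=11583/30749
obs B: pose=(-1,4,N) → sL=45/52, sR=9/2, mL=189/52, mR=81/26
sensor matrix S = [[90/317, 18/97], [45/52, 9/2]]; det S = 893025/799474
solve [mL_A; mL_B] = S·[w00; w01] and [mR_A; mR_B] = S·[w10; w11]:
  w00 = -1, w01 = 1, w10 = 1, w11 = 1/2

-1 1 1 1/2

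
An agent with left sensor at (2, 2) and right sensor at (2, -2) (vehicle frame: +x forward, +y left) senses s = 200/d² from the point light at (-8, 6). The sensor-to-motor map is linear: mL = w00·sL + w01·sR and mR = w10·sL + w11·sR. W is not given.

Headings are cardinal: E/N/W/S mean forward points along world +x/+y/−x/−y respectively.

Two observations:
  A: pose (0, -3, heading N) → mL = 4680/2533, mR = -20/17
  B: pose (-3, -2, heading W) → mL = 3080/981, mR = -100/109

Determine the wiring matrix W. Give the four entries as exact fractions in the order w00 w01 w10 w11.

1/2 1/2 -1/2 0

obs A: pose=(0,-3,N) → sL=40/17, sR=200/149, mL=4680/2533, mR=-20/17
obs B: pose=(-3,-2,W) → sL=200/109, sR=40/9, mL=3080/981, mR=-100/109
sensor matrix S = [[40/17, 200/149], [200/109, 40/9]]; det S = 19865600/2484873
solve [mL_A; mL_B] = S·[w00; w01] and [mR_A; mR_B] = S·[w10; w11]:
  w00 = 1/2, w01 = 1/2, w10 = -1/2, w11 = 0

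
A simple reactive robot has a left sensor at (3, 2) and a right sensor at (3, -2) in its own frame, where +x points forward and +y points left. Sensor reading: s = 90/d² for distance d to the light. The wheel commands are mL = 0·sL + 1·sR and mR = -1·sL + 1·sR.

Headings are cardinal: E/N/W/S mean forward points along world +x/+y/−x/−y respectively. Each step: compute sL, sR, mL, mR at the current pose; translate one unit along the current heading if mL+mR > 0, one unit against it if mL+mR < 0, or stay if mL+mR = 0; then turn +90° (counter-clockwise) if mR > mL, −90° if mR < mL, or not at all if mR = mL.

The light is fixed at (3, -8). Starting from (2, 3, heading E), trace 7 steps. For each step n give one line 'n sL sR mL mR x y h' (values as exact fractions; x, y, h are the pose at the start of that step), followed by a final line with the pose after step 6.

n=0: pose=(2,3,E); sL=90/173, sR=18/17; mL=18/17, mR=1584/2941; mL+mR=4698/2941 → advance +1; mR−mL=-90/173 → turn -1·90°
n=1: pose=(3,3,S); sL=45/34, sR=45/34; mL=45/34, mR=0; mL+mR=45/34 → advance +1; mR−mL=-45/34 → turn -1·90°
n=2: pose=(3,2,W); sL=90/73, sR=10/17; mL=10/17, mR=-800/1241; mL+mR=-70/1241 → advance -1; mR−mL=-90/73 → turn -1·90°
n=3: pose=(4,2,N); sL=9/17, sR=45/89; mL=45/89, mR=-36/1513; mL+mR=729/1513 → advance +1; mR−mL=-9/17 → turn -1·90°
n=4: pose=(4,3,E); sL=18/37, sR=90/97; mL=90/97, mR=1584/3589; mL+mR=4914/3589 → advance +1; mR−mL=-18/37 → turn -1·90°
n=5: pose=(5,3,S); sL=9/8, sR=45/32; mL=45/32, mR=9/32; mL+mR=27/16 → advance +1; mR−mL=-9/8 → turn -1·90°
n=6: pose=(5,2,W); sL=18/13, sR=18/29; mL=18/29, mR=-288/377; mL+mR=-54/377 → advance -1; mR−mL=-18/13 → turn -1·90°

0 90/173 18/17 18/17 1584/2941 2 3 E
1 45/34 45/34 45/34 0 3 3 S
2 90/73 10/17 10/17 -800/1241 3 2 W
3 9/17 45/89 45/89 -36/1513 4 2 N
4 18/37 90/97 90/97 1584/3589 4 3 E
5 9/8 45/32 45/32 9/32 5 3 S
6 18/13 18/29 18/29 -288/377 5 2 W
final 6 2 N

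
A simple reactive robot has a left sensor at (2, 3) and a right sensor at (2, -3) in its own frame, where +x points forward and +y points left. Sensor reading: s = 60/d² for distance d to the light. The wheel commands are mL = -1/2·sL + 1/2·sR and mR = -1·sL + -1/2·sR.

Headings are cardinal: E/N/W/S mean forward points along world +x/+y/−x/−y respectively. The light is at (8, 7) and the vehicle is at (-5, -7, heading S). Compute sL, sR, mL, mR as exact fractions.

15/89 15/128 -585/22784 -5175/22784

left sensor world pos  = (-2, -9); dL² = 356
right sensor world pos = (-8, -9); dR² = 512
sL = 60/356 = 15/89
sR = 60/512 = 15/128
mL = -1/2·sL + 1/2·sR = -585/22784
mR = -1·sL + -1/2·sR = -5175/22784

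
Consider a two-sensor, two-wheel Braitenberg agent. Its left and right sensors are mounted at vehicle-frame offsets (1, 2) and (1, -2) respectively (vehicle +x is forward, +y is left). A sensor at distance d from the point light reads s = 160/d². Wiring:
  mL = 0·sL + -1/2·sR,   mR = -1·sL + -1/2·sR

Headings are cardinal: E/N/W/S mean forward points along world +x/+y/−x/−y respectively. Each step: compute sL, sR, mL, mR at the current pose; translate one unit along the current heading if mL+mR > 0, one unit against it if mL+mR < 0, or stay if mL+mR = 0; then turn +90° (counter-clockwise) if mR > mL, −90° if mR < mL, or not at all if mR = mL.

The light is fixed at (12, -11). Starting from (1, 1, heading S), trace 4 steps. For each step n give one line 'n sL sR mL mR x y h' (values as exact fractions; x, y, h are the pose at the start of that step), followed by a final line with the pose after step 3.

n=0: pose=(1,1,S); sL=80/101, sR=16/29; mL=-8/29, mR=-3128/2929; mL+mR=-3936/2929 → advance -1; mR−mL=-80/101 → turn -1·90°
n=1: pose=(1,2,W); sL=32/53, sR=160/369; mL=-80/369, mR=-16048/19557; mL+mR=-20288/19557 → advance -1; mR−mL=-32/53 → turn -1·90°
n=2: pose=(2,2,N); sL=8/17, sR=8/13; mL=-4/13, mR=-172/221; mL+mR=-240/221 → advance -1; mR−mL=-8/17 → turn -1·90°
n=3: pose=(2,1,E); sL=160/277, sR=160/181; mL=-80/181, mR=-51120/50137; mL+mR=-73280/50137 → advance -1; mR−mL=-160/277 → turn -1·90°

0 80/101 16/29 -8/29 -3128/2929 1 1 S
1 32/53 160/369 -80/369 -16048/19557 1 2 W
2 8/17 8/13 -4/13 -172/221 2 2 N
3 160/277 160/181 -80/181 -51120/50137 2 1 E
final 1 1 S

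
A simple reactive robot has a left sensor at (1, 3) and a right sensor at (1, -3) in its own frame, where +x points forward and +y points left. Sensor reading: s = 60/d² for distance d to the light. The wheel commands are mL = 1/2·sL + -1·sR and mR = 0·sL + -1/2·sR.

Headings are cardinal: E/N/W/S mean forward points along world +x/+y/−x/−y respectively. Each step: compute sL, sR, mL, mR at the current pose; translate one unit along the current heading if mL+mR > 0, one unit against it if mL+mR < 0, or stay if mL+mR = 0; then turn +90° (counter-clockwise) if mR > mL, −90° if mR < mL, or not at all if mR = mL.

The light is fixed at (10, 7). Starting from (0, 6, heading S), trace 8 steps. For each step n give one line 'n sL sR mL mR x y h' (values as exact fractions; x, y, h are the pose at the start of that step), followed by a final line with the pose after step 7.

n=0: pose=(0,6,S); sL=60/53, sR=60/173; mL=2010/9169, mR=-30/173; mL+mR=420/9169 → advance +1; mR−mL=-3600/9169 → turn -1·90°
n=1: pose=(0,5,W); sL=30/73, sR=30/61; mL=-1275/4453, mR=-15/61; mL+mR=-2370/4453 → advance -1; mR−mL=180/4453 → turn +1·90°
n=2: pose=(1,5,S); sL=4/3, sR=20/51; mL=14/51, mR=-10/51; mL+mR=4/51 → advance +1; mR−mL=-8/17 → turn -1·90°
n=3: pose=(1,4,W); sL=15/34, sR=3/5; mL=-129/340, mR=-3/10; mL+mR=-231/340 → advance -1; mR−mL=27/340 → turn +1·90°
n=4: pose=(2,4,S); sL=60/41, sR=60/137; mL=1650/5617, mR=-30/137; mL+mR=420/5617 → advance +1; mR−mL=-2880/5617 → turn -1·90°
n=5: pose=(2,3,W); sL=6/13, sR=30/41; mL=-267/533, mR=-15/41; mL+mR=-462/533 → advance -1; mR−mL=72/533 → turn +1·90°
n=6: pose=(3,3,S); sL=60/41, sR=12/25; mL=258/1025, mR=-6/25; mL+mR=12/1025 → advance +1; mR−mL=-504/1025 → turn -1·90°
n=7: pose=(3,2,W); sL=15/32, sR=15/17; mL=-705/1088, mR=-15/34; mL+mR=-1185/1088 → advance -1; mR−mL=225/1088 → turn +1·90°

0 60/53 60/173 2010/9169 -30/173 0 6 S
1 30/73 30/61 -1275/4453 -15/61 0 5 W
2 4/3 20/51 14/51 -10/51 1 5 S
3 15/34 3/5 -129/340 -3/10 1 4 W
4 60/41 60/137 1650/5617 -30/137 2 4 S
5 6/13 30/41 -267/533 -15/41 2 3 W
6 60/41 12/25 258/1025 -6/25 3 3 S
7 15/32 15/17 -705/1088 -15/34 3 2 W
final 4 2 S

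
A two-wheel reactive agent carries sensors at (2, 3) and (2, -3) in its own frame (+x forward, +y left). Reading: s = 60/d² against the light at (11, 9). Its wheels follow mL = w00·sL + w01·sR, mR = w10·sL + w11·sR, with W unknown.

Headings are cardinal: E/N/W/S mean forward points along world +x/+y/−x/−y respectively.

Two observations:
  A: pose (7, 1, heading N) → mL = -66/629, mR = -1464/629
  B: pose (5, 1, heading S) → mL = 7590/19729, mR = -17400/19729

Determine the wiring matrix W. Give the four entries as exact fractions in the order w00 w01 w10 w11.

obs A: pose=(7,1,N) → sL=12/17, sR=60/37, mL=-66/629, mR=-1464/629
obs B: pose=(5,1,S) → sL=60/109, sR=60/181, mL=7590/19729, mR=-17400/19729
sensor matrix S = [[12/17, 60/37], [60/109, 60/181]]; det S = -8173440/12409541
solve [mL_A; mL_B] = S·[w00; w01] and [mR_A; mR_B] = S·[w10; w11]:
  w00 = 1, w01 = -1/2, w10 = -1, w11 = -1

1 -1/2 -1 -1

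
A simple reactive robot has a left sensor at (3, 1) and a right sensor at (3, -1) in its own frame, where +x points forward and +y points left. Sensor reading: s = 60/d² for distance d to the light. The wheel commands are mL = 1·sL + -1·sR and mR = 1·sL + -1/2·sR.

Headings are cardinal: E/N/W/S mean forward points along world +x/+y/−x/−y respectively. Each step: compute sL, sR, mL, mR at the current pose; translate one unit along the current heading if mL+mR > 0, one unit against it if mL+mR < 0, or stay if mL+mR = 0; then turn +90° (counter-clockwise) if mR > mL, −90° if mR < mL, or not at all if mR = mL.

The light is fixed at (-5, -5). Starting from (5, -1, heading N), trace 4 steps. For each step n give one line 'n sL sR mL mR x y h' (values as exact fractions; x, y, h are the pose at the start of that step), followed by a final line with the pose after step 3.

n=0: pose=(5,-1,N); sL=6/13, sR=6/17; mL=24/221, mR=63/221; mL+mR=87/221 → advance +1; mR−mL=3/17 → turn +1·90°
n=1: pose=(5,0,W); sL=12/13, sR=12/17; mL=48/221, mR=126/221; mL+mR=174/221 → advance +1; mR−mL=6/17 → turn +1·90°
n=2: pose=(4,0,S); sL=15/26, sR=15/17; mL=-135/442, mR=30/221; mL+mR=-75/442 → advance -1; mR−mL=15/34 → turn +1·90°
n=3: pose=(4,1,E); sL=60/193, sR=60/169; mL=-1440/32617, mR=4350/32617; mL+mR=2910/32617 → advance +1; mR−mL=30/169 → turn +1·90°

0 6/13 6/17 24/221 63/221 5 -1 N
1 12/13 12/17 48/221 126/221 5 0 W
2 15/26 15/17 -135/442 30/221 4 0 S
3 60/193 60/169 -1440/32617 4350/32617 4 1 E
final 5 1 N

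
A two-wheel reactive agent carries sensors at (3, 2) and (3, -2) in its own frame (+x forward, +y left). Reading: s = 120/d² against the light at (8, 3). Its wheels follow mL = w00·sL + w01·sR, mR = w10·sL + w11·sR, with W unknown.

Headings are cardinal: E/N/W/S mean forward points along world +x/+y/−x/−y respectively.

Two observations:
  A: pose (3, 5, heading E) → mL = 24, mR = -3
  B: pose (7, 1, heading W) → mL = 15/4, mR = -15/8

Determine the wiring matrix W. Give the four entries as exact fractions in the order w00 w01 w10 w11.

-1 1 -1/2 0

obs A: pose=(3,5,E) → sL=6, sR=30, mL=24, mR=-3
obs B: pose=(7,1,W) → sL=15/4, sR=15/2, mL=15/4, mR=-15/8
sensor matrix S = [[6, 30], [15/4, 15/2]]; det S = -135/2
solve [mL_A; mL_B] = S·[w00; w01] and [mR_A; mR_B] = S·[w10; w11]:
  w00 = -1, w01 = 1, w10 = -1/2, w11 = 0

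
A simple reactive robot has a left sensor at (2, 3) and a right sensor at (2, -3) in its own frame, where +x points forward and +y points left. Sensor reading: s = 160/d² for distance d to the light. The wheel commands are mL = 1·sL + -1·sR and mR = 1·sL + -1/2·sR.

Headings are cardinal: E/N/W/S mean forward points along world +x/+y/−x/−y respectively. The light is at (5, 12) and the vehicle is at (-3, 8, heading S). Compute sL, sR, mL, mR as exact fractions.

left sensor world pos  = (0, 6); dL² = 61
right sensor world pos = (-6, 6); dR² = 157
sL = 160/61 = 160/61
sR = 160/157 = 160/157
mL = 1·sL + -1·sR = 15360/9577
mR = 1·sL + -1/2·sR = 20240/9577

160/61 160/157 15360/9577 20240/9577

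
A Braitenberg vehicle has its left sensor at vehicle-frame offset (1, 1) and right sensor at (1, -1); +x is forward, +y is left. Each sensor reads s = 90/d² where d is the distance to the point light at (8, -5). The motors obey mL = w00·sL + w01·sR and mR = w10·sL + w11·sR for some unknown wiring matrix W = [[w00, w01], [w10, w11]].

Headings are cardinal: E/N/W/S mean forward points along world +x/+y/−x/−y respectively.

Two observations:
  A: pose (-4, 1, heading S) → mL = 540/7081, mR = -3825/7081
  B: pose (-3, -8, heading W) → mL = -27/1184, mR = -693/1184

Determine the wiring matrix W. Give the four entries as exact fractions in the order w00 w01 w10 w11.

1/2 -1/2 -1/2 -1/2

obs A: pose=(-4,1,S) → sL=45/73, sR=45/97, mL=540/7081, mR=-3825/7081
obs B: pose=(-3,-8,W) → sL=9/16, sR=45/74, mL=-27/1184, mR=-693/1184
sensor matrix S = [[45/73, 45/97], [9/16, 45/74]]; det S = 477495/4191952
solve [mL_A; mL_B] = S·[w00; w01] and [mR_A; mR_B] = S·[w10; w11]:
  w00 = 1/2, w01 = -1/2, w10 = -1/2, w11 = -1/2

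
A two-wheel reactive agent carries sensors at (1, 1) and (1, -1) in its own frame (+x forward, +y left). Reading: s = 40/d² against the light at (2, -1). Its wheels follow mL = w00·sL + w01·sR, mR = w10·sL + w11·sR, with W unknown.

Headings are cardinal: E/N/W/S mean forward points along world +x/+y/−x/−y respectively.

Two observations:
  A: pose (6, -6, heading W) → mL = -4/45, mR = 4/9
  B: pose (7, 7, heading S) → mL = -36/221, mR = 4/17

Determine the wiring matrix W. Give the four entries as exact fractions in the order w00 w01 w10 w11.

obs A: pose=(6,-6,W) → sL=8/9, sR=8/5, mL=-4/45, mR=4/9
obs B: pose=(7,7,S) → sL=8/17, sR=8/13, mL=-36/221, mR=4/17
sensor matrix S = [[8/9, 8/5], [8/17, 8/13]]; det S = -2048/9945
solve [mL_A; mL_B] = S·[w00; w01] and [mR_A; mR_B] = S·[w10; w11]:
  w00 = -1, w01 = 1/2, w10 = 1/2, w11 = 0

-1 1/2 1/2 0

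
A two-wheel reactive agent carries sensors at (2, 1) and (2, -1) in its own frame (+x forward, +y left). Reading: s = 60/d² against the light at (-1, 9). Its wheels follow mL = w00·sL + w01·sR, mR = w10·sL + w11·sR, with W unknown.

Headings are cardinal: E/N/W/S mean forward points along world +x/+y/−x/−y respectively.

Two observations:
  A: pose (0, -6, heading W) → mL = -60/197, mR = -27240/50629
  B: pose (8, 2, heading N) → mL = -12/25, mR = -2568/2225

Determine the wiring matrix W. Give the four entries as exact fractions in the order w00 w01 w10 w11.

0 -1 -1 -1

obs A: pose=(0,-6,W) → sL=60/257, sR=60/197, mL=-60/197, mR=-27240/50629
obs B: pose=(8,2,N) → sL=60/89, sR=12/25, mL=-12/25, mR=-2568/2225
sensor matrix S = [[60/257, 60/197], [60/89, 12/25]]; det S = -2101248/22529905
solve [mL_A; mL_B] = S·[w00; w01] and [mR_A; mR_B] = S·[w10; w11]:
  w00 = 0, w01 = -1, w10 = -1, w11 = -1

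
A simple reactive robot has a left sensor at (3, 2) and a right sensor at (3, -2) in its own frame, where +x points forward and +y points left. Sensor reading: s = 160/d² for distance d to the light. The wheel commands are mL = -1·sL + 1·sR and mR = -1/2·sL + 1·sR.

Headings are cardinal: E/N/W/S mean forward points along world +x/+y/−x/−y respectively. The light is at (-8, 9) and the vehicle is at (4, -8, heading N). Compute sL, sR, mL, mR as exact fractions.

left sensor world pos  = (2, -5); dL² = 296
right sensor world pos = (6, -5); dR² = 392
sL = 160/296 = 20/37
sR = 160/392 = 20/49
mL = -1·sL + 1·sR = -240/1813
mR = -1/2·sL + 1·sR = 250/1813

20/37 20/49 -240/1813 250/1813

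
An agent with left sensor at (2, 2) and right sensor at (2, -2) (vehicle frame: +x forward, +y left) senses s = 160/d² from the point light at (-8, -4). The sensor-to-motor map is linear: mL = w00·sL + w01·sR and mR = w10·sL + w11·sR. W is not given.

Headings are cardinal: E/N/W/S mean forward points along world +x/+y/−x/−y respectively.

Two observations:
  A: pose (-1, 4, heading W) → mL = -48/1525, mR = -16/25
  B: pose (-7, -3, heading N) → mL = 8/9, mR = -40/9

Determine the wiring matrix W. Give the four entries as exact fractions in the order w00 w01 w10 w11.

obs A: pose=(-1,4,W) → sL=160/61, sR=32/25, mL=-48/1525, mR=-16/25
obs B: pose=(-7,-3,N) → sL=16, sR=80/9, mL=8/9, mR=-40/9
sensor matrix S = [[160/61, 32/25], [16, 80/9]]; det S = 38912/13725
solve [mL_A; mL_B] = S·[w00; w01] and [mR_A; mR_B] = S·[w10; w11]:
  w00 = -1/2, w01 = 1, w10 = 0, w11 = -1/2

-1/2 1 0 -1/2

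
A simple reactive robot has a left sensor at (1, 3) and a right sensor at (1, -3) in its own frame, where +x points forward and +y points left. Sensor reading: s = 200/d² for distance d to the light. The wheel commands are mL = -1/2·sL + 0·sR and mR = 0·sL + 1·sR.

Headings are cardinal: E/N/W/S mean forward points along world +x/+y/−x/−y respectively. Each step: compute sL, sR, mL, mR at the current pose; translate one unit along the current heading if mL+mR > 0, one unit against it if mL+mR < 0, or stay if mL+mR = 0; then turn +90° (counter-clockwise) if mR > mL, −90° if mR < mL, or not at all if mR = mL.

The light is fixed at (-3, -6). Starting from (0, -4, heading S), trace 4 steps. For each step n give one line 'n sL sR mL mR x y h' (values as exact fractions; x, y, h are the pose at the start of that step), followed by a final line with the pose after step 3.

n=0: pose=(0,-4,S); sL=200/37, sR=200; mL=-100/37, mR=200; mL+mR=7300/37 → advance +1; mR−mL=7500/37 → turn +1·90°
n=1: pose=(0,-5,E); sL=25/4, sR=10; mL=-25/8, mR=10; mL+mR=55/8 → advance +1; mR−mL=105/8 → turn +1·90°
n=2: pose=(1,-5,N); sL=40, sR=200/53; mL=-20, mR=200/53; mL+mR=-860/53 → advance -1; mR−mL=1260/53 → turn +1·90°
n=3: pose=(1,-6,W); sL=100/9, sR=100/9; mL=-50/9, mR=100/9; mL+mR=50/9 → advance +1; mR−mL=50/3 → turn +1·90°

0 200/37 200 -100/37 200 0 -4 S
1 25/4 10 -25/8 10 0 -5 E
2 40 200/53 -20 200/53 1 -5 N
3 100/9 100/9 -50/9 100/9 1 -6 W
final 0 -6 S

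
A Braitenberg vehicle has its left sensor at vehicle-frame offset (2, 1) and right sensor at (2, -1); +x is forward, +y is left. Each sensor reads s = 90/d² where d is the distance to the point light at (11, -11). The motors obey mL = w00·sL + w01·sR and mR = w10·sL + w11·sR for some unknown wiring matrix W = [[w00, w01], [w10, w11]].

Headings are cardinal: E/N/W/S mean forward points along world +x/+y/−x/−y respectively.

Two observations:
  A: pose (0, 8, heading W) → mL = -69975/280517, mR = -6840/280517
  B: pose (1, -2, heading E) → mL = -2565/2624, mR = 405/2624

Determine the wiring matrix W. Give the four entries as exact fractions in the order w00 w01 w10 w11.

obs A: pose=(0,8,W) → sL=90/493, sR=90/569, mL=-69975/280517, mR=-6840/280517
obs B: pose=(1,-2,E) → sL=45/82, sR=45/64, mL=-2565/2624, mR=405/2624
sensor matrix S = [[90/493, 90/569], [45/82, 45/64]]; det S = 15294825/368038304
solve [mL_A; mL_B] = S·[w00; w01] and [mR_A; mR_B] = S·[w10; w11]:
  w00 = -1/2, w01 = -1, w10 = -1, w11 = 1

-1/2 -1 -1 1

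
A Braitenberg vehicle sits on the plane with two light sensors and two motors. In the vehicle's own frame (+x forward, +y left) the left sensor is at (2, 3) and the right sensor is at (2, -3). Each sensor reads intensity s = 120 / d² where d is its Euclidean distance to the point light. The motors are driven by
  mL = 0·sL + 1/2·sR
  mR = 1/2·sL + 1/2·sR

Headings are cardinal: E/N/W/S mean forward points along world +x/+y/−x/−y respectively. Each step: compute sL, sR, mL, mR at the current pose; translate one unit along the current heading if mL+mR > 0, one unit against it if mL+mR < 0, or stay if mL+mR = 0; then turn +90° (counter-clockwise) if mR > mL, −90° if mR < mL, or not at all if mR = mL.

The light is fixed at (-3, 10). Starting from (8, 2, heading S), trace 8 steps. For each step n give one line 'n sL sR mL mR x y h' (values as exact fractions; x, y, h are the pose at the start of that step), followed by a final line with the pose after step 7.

n=0: pose=(8,2,S); sL=15/37, sR=30/41; mL=15/41, mR=1725/3034; mL+mR=2835/3034 → advance +1; mR−mL=15/74 → turn +1·90°
n=1: pose=(8,1,E); sL=24/41, sR=120/313; mL=60/313, mR=6216/12833; mL+mR=8676/12833 → advance +1; mR−mL=12/41 → turn +1·90°
n=2: pose=(9,1,N); sL=12/13, sR=60/137; mL=30/137, mR=1212/1781; mL+mR=1602/1781 → advance +1; mR−mL=6/13 → turn +1·90°
n=3: pose=(9,2,W); sL=120/221, sR=24/25; mL=12/25, mR=4152/5525; mL+mR=6804/5525 → advance +1; mR−mL=60/221 → turn +1·90°
n=4: pose=(8,2,S); sL=15/37, sR=30/41; mL=15/41, mR=1725/3034; mL+mR=2835/3034 → advance +1; mR−mL=15/74 → turn +1·90°
n=5: pose=(8,1,E); sL=24/41, sR=120/313; mL=60/313, mR=6216/12833; mL+mR=8676/12833 → advance +1; mR−mL=12/41 → turn +1·90°
n=6: pose=(9,1,N); sL=12/13, sR=60/137; mL=30/137, mR=1212/1781; mL+mR=1602/1781 → advance +1; mR−mL=6/13 → turn +1·90°
n=7: pose=(9,2,W); sL=120/221, sR=24/25; mL=12/25, mR=4152/5525; mL+mR=6804/5525 → advance +1; mR−mL=60/221 → turn +1·90°

0 15/37 30/41 15/41 1725/3034 8 2 S
1 24/41 120/313 60/313 6216/12833 8 1 E
2 12/13 60/137 30/137 1212/1781 9 1 N
3 120/221 24/25 12/25 4152/5525 9 2 W
4 15/37 30/41 15/41 1725/3034 8 2 S
5 24/41 120/313 60/313 6216/12833 8 1 E
6 12/13 60/137 30/137 1212/1781 9 1 N
7 120/221 24/25 12/25 4152/5525 9 2 W
final 8 2 S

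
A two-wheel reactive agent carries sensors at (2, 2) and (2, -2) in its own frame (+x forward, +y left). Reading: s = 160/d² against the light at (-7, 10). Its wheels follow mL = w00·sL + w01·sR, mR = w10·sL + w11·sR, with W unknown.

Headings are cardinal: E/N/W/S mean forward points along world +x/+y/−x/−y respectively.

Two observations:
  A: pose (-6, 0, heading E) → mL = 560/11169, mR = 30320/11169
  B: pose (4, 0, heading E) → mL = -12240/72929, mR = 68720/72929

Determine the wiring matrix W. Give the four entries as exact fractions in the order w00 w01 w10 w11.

1/2 -1 1 1/2

obs A: pose=(-6,0,E) → sL=160/73, sR=160/153, mL=560/11169, mR=30320/11169
obs B: pose=(4,0,E) → sL=160/233, sR=160/313, mL=-12240/72929, mR=68720/72929
sensor matrix S = [[160/73, 160/153], [160/233, 160/313]]; det S = 327680000/814544001
solve [mL_A; mL_B] = S·[w00; w01] and [mR_A; mR_B] = S·[w10; w11]:
  w00 = 1/2, w01 = -1, w10 = 1, w11 = 1/2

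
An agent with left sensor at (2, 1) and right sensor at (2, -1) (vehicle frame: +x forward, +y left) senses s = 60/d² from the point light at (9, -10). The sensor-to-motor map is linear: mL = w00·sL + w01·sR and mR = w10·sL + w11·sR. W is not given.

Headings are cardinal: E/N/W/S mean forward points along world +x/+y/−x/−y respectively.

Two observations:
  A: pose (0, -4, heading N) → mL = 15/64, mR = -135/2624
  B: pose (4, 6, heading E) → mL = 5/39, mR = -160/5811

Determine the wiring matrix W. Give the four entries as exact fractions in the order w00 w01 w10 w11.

0 1/2 1/2 -1/2

obs A: pose=(0,-4,N) → sL=15/41, sR=15/32, mL=15/64, mR=-135/2624
obs B: pose=(4,6,E) → sL=30/149, sR=10/39, mL=5/39, mR=-160/5811
sensor matrix S = [[15/41, 15/32], [30/149, 10/39]]; det S = -725/1270672
solve [mL_A; mL_B] = S·[w00; w01] and [mR_A; mR_B] = S·[w10; w11]:
  w00 = 0, w01 = 1/2, w10 = 1/2, w11 = -1/2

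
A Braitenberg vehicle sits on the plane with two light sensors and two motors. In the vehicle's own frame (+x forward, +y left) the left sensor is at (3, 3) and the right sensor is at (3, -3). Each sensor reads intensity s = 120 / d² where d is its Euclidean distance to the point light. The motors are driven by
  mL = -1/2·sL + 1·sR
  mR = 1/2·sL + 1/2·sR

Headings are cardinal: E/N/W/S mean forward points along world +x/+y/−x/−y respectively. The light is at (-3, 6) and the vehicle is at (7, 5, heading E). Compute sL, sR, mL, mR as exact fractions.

120/173 24/37 1932/6401 4296/6401

left sensor world pos  = (10, 8); dL² = 173
right sensor world pos = (10, 2); dR² = 185
sL = 120/173 = 120/173
sR = 120/185 = 24/37
mL = -1/2·sL + 1·sR = 1932/6401
mR = 1/2·sL + 1/2·sR = 4296/6401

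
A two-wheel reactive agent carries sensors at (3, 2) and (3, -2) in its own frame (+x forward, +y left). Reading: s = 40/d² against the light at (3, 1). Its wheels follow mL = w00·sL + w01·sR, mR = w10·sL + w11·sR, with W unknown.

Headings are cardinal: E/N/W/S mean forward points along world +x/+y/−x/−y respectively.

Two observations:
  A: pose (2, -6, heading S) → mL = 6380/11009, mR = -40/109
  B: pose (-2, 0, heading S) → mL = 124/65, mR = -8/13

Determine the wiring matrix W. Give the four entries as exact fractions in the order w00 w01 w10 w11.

1 1/2 0 -1

obs A: pose=(2,-6,S) → sL=40/101, sR=40/109, mL=6380/11009, mR=-40/109
obs B: pose=(-2,0,S) → sL=8/5, sR=8/13, mL=124/65, mR=-8/13
sensor matrix S = [[40/101, 40/109], [8/5, 8/13]]; det S = -49152/143117
solve [mL_A; mL_B] = S·[w00; w01] and [mR_A; mR_B] = S·[w10; w11]:
  w00 = 1, w01 = 1/2, w10 = 0, w11 = -1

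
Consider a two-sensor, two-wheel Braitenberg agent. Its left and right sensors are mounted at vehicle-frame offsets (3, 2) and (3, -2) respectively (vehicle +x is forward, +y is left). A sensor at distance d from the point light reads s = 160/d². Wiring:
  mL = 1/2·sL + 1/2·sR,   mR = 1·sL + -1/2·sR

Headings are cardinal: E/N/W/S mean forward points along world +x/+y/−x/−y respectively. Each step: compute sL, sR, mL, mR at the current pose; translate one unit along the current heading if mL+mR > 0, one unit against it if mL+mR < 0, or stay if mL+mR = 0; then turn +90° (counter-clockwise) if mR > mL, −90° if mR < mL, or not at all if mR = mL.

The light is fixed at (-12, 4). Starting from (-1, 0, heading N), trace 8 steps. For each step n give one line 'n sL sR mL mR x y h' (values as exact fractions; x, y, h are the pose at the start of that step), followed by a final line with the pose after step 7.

n=0: pose=(-1,0,N); sL=80/41, sR=16/17; mL=1008/697, mR=1032/697; mL+mR=120/41 → advance +1; mR−mL=24/697 → turn +1·90°
n=1: pose=(-1,1,W); sL=160/89, sR=32/13; mL=2464/1157, mR=656/1157; mL+mR=240/89 → advance +1; mR−mL=-1808/1157 → turn -1·90°
n=2: pose=(-2,1,N); sL=5/2, sR=10/9; mL=65/36, mR=35/18; mL+mR=15/4 → advance +1; mR−mL=5/36 → turn +1·90°
n=3: pose=(-2,2,W); sL=32/13, sR=160/49; mL=1824/637, mR=528/637; mL+mR=48/13 → advance +1; mR−mL=-1296/637 → turn -1·90°
n=4: pose=(-3,2,N); sL=16/5, sR=80/61; mL=688/305, mR=776/305; mL+mR=24/5 → advance +1; mR−mL=88/305 → turn +1·90°
n=5: pose=(-3,3,W); sL=32/9, sR=160/37; mL=1312/333, mR=464/333; mL+mR=16/3 → advance +1; mR−mL=-848/333 → turn -1·90°
n=6: pose=(-4,3,N); sL=4, sR=20/13; mL=36/13, mR=42/13; mL+mR=6 → advance +1; mR−mL=6/13 → turn +1·90°
n=7: pose=(-4,4,W); sL=160/29, sR=160/29; mL=160/29, mR=80/29; mL+mR=240/29 → advance +1; mR−mL=-80/29 → turn -1·90°

0 80/41 16/17 1008/697 1032/697 -1 0 N
1 160/89 32/13 2464/1157 656/1157 -1 1 W
2 5/2 10/9 65/36 35/18 -2 1 N
3 32/13 160/49 1824/637 528/637 -2 2 W
4 16/5 80/61 688/305 776/305 -3 2 N
5 32/9 160/37 1312/333 464/333 -3 3 W
6 4 20/13 36/13 42/13 -4 3 N
7 160/29 160/29 160/29 80/29 -4 4 W
final -5 4 N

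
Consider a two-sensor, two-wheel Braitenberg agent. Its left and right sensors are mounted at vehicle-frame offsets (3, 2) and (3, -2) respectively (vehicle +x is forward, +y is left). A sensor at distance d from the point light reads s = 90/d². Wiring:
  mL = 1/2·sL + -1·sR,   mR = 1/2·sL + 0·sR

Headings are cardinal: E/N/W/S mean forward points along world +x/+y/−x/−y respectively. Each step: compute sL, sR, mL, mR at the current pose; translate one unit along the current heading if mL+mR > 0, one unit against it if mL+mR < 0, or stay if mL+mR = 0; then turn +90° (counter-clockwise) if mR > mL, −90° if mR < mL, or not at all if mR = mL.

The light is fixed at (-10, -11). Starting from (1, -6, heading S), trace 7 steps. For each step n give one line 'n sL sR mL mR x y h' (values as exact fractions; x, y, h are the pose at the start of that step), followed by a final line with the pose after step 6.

n=0: pose=(1,-6,S); sL=90/173, sR=18/17; mL=-2349/2941, mR=45/173; mL+mR=-1584/2941 → advance -1; mR−mL=18/17 → turn +1·90°
n=1: pose=(1,-5,E); sL=9/26, sR=45/106; mL=-693/2756, mR=9/52; mL+mR=-54/689 → advance -1; mR−mL=45/106 → turn +1·90°
n=2: pose=(0,-5,N); sL=18/29, sR=2/5; mL=-13/145, mR=9/29; mL+mR=32/145 → advance +1; mR−mL=2/5 → turn +1·90°
n=3: pose=(0,-4,W); sL=45/37, sR=9/13; mL=-81/962, mR=45/74; mL+mR=252/481 → advance +1; mR−mL=9/13 → turn +1·90°
n=4: pose=(-1,-4,S); sL=90/137, sR=18/13; mL=-1881/1781, mR=45/137; mL+mR=-1296/1781 → advance -1; mR−mL=18/13 → turn +1·90°
n=5: pose=(-1,-3,E); sL=45/122, sR=1/2; mL=-77/244, mR=45/244; mL+mR=-8/61 → advance -1; mR−mL=1/2 → turn +1·90°
n=6: pose=(-2,-3,N); sL=90/157, sR=90/221; mL=-4185/34697, mR=45/157; mL+mR=5760/34697 → advance +1; mR−mL=90/221 → turn +1·90°

0 90/173 18/17 -2349/2941 45/173 1 -6 S
1 9/26 45/106 -693/2756 9/52 1 -5 E
2 18/29 2/5 -13/145 9/29 0 -5 N
3 45/37 9/13 -81/962 45/74 0 -4 W
4 90/137 18/13 -1881/1781 45/137 -1 -4 S
5 45/122 1/2 -77/244 45/244 -1 -3 E
6 90/157 90/221 -4185/34697 45/157 -2 -3 N
final -2 -2 W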